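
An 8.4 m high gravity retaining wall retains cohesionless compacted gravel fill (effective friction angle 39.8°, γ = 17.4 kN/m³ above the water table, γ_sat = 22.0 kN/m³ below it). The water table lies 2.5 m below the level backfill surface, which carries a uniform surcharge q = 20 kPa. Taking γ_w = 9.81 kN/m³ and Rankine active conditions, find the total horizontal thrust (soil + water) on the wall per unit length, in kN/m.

K_a = tan²(45° − φ/2) = 0.2194.
γ' = 22.0 − 9.81 = 12.19 kN/m³. h₂ = H − d_w = 5.9 m.
σ'_h: at surface K_a·q = 4.389; at WT K_a(q+γd_w) = 13.93; at base K_a(q+γd_w+γ'h₂) = 29.72 kPa.
P₁ = ½(4.389+13.93)×2.5 = 22.90; P₂ = ½(13.93+29.72)×5.9 = 128.8; P_w = ½γ_w h₂² = 170.7.
Total = 22.90+128.8+170.7 = 322.4 kN/m.

322 kN/m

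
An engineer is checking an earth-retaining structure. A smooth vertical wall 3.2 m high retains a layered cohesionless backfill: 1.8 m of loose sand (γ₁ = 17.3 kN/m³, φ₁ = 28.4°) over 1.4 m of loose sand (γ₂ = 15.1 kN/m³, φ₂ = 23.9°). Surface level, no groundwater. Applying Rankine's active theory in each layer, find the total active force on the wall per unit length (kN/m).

34.7 kN/m

K_a1 = tan²(45°−28.4°/2) = 0.3554; K_a2 = tan²(45°−23.9°/2) = 0.4233.
Layer 1: σ at base = K_a1 γ₁ h₁ = 11.07 kPa; P₁ = ½×11.07×1.8 = 9.959.
Layer 2: σ_v at top = γ₁h₁ = 31.14; σ_h top = K_a2×31.14 = 13.18; σ_h base = K_a2×(31.14+15.1×1.4) = 22.13.
P₂ = ½(13.18+22.13)×1.4 = 24.72. Total P_a = 9.959+24.72 = 34.68 kN/m.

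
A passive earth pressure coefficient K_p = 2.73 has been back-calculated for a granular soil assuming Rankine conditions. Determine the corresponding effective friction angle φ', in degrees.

K_p = (1+sin φ)/(1−sin φ) ⇒ sin φ = (K_p − 1)/(K_p + 1) = 0.4638.
φ = arcsin(0.4638) = 27.63°.

27.6°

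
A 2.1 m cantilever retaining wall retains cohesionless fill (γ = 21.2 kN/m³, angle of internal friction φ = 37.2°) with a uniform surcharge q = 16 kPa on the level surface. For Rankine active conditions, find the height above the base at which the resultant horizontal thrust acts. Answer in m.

0.846 m

K_a = 0.2464.
Triangular part P₁ = ½K_aγH² = 11.52 at H/3 = 0.7000 m; rectangular part P₂ = K_a q H = 8.280 at H/2 = 1.050 m.
ȳ = (P₁·0.7000 + P₂·1.050)/(P₁+P₂) = 0.8464 m.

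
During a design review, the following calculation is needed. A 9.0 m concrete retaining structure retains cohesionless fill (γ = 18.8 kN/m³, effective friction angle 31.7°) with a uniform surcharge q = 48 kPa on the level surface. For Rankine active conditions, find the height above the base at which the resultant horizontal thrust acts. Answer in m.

K_a = 0.3111.
Triangular part P₁ = ½K_aγH² = 236.8 at H/3 = 3.000 m; rectangular part P₂ = K_a q H = 134.4 at H/2 = 4.500 m.
ȳ = (P₁·3.000 + P₂·4.500)/(P₁+P₂) = 3.543 m.

3.54 m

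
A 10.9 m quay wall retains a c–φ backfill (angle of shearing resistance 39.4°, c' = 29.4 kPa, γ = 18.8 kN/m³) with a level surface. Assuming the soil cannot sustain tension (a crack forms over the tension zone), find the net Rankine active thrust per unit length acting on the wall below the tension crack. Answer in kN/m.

38.5 kN/m

K_a = 0.2234; √K_a = 0.4727.
Tension-crack depth z_c = 2c/(γ√K_a) = 2×29.4/(18.8×0.4727) = 6.617 m.
σ_a at base = K_a γ H − 2c√K_a = 0.2234×18.8×10.9 − 2×29.4×0.4727 = 17.99 kPa.
P_a = ½ × 17.99 × (H − z_c) = 0.5×17.99×4.283 = 38.54 kN/m.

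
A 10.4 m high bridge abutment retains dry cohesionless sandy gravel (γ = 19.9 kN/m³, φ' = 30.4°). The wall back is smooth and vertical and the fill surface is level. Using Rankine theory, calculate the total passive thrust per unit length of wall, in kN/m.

K_p = tan²(45° + φ/2) = 3.049.
P_p = ½ K_p γ H² = 0.5 × 3.049 × 19.9 × 10.4² = 3281 kN/m.

3280 kN/m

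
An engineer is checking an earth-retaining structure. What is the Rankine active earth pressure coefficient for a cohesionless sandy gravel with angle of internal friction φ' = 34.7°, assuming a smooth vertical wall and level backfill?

K_a = tan²(45° − φ/2) = tan²(27.65°) = 0.2745.

0.274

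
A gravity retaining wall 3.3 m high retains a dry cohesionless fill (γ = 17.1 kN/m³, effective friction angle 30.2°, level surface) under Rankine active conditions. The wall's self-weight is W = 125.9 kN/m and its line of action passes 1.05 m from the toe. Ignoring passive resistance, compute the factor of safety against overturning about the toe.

K_a = tan²(45° − 30.2°/2) = 0.3307.
P_a = ½K_aγH² = 0.5×0.3307×17.1×3.3² = 30.79 kN/m, acting at H/3 = 1.100 m above the base.
Overturning moment M_o = P_a × H/3 = 30.79 × 1.100 = 33.87.
Resisting moment M_r = W × 1.05 = 125.9 × 1.05 = 132.2.
FS_overturning = M_r/M_o = 132.2/33.87 = 3.903.

3.90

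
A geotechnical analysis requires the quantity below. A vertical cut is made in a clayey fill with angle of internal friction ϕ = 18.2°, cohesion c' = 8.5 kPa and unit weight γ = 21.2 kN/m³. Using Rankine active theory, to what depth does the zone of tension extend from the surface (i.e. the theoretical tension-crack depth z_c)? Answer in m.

K_a = tan²(45° − 18.2°/2) = 0.5240; √K_a = 0.7239.
The active pressure is zero where K_a γ z = 2c√K_a, so z_c = 2c/(γ√K_a) = 2×8.5/(21.2×0.7239) = 1.108 m.

1.11 m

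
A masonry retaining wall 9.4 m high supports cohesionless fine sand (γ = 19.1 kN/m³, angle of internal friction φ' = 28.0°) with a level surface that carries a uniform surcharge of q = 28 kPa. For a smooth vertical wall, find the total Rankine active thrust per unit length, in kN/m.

400 kN/m

K_a = tan²(45° − φ/2) = 0.3610.
Soil triangle: ½ K_a γ H² = 0.5×0.3610×19.1×9.4² = 304.7 kN/m.
Surcharge rectangle: K_a q H = 0.3610×28×9.4 = 95.02 kN/m.
Total = 304.7 + 95.02 = 399.7 kN/m.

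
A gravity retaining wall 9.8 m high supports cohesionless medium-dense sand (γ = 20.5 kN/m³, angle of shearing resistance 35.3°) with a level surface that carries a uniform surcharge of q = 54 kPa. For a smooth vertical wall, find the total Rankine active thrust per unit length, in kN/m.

405 kN/m

K_a = tan²(45° − φ/2) = 0.2675.
Soil triangle: ½ K_a γ H² = 0.5×0.2675×20.5×9.8² = 263.4 kN/m.
Surcharge rectangle: K_a q H = 0.2675×54×9.8 = 141.6 kN/m.
Total = 263.4 + 141.6 = 405.0 kN/m.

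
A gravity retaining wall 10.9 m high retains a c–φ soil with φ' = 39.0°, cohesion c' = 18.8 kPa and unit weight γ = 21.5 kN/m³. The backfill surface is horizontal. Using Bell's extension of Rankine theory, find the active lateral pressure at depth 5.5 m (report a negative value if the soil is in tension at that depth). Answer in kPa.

8.97 kPa

K_a = (1 − sin φ)/(1 + sin φ) = 0.2275.
σ_a = K_a γ z − 2c√K_a = 0.2275×21.5×5.5 − 2×18.8×0.4770 = 8.968 kPa.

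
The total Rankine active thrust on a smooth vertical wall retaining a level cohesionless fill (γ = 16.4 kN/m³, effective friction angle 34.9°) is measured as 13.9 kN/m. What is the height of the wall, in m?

2.50 m

K_a = 0.2721. P_a = ½ K_a γ H² ⇒ H = √(2P_a/(K_a γ)).
H = √(2×13.9/(0.2721×16.4)) = 2.496 m.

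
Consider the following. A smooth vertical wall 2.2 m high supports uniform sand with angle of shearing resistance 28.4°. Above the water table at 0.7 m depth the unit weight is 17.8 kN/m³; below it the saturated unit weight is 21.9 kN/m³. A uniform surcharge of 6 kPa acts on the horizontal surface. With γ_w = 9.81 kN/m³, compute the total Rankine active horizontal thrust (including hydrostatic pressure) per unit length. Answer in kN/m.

28.8 kN/m

K_a = tan²(45° − φ/2) = 0.3554.
γ' = 21.9 − 9.81 = 12.09 kN/m³. h₂ = H − d_w = 1.5 m.
σ'_h: at surface K_a·q = 2.132; at WT K_a(q+γd_w) = 6.560; at base K_a(q+γd_w+γ'h₂) = 13.00 kPa.
P₁ = ½(2.132+6.560)×0.7 = 3.042; P₂ = ½(6.560+13.00)×1.5 = 14.67; P_w = ½γ_w h₂² = 11.04.
Total = 3.042+14.67+11.04 = 28.75 kN/m.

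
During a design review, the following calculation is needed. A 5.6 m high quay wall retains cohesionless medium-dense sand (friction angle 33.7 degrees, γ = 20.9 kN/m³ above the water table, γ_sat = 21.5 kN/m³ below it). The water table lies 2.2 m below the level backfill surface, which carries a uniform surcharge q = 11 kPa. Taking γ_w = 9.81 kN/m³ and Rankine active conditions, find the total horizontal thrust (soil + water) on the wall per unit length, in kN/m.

153 kN/m

K_a = tan²(45° − φ/2) = 0.2863.
γ' = 21.5 − 9.81 = 11.69 kN/m³. h₂ = H − d_w = 3.4 m.
σ'_h: at surface K_a·q = 3.149; at WT K_a(q+γd_w) = 16.31; at base K_a(q+γd_w+γ'h₂) = 27.69 kPa.
P₁ = ½(3.149+16.31)×2.2 = 21.41; P₂ = ½(16.31+27.69)×3.4 = 74.81; P_w = ½γ_w h₂² = 56.70.
Total = 21.41+74.81+56.70 = 152.9 kN/m.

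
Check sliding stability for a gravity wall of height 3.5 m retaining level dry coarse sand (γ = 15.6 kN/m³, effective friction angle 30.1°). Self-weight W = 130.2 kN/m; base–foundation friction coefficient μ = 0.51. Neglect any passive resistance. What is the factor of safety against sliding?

K_a = tan²(45° − 30.1°/2) = 0.3320.
P_a = ½K_aγH² = 0.5×0.3320×15.6×3.5² = 31.72 kN/m, acting at H/3 = 1.167 m above the base.
FS_sliding = μW / P_a = 0.51×130.2 / 31.72 = 2.093.

2.09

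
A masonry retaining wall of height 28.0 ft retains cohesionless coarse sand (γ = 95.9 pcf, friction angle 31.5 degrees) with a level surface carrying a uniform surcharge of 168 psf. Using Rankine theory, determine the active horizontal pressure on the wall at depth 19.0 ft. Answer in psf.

624 psf

K_a = (1 − sin φ)/(1 + sin φ) = 0.3136.
σ_v = γz + q = 95.9 × 19.0 + 168 = 1990 psf.
σ_h = K_a σ_v = 0.3136 × 1990 = 624.2 psf.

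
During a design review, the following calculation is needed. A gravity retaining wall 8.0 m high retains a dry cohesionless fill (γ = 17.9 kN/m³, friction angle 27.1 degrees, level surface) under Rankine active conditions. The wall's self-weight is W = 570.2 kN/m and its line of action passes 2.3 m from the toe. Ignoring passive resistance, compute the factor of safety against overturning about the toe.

2.30

K_a = tan²(45° − 27.1°/2) = 0.3741.
P_a = ½K_aγH² = 0.5×0.3741×17.9×8.0² = 214.3 kN/m, acting at H/3 = 2.667 m above the base.
Overturning moment M_o = P_a × H/3 = 214.3 × 2.667 = 571.4.
Resisting moment M_r = W × 2.3 = 570.2 × 2.3 = 1311.
FS_overturning = M_r/M_o = 1311/571.4 = 2.295.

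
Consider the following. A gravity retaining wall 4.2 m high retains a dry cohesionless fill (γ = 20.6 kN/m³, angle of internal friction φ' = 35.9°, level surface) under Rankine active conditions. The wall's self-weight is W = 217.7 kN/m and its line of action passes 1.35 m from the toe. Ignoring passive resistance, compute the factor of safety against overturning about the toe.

K_a = tan²(45° − 35.9°/2) = 0.2607.
P_a = ½K_aγH² = 0.5×0.2607×20.6×4.2² = 47.37 kN/m, acting at H/3 = 1.400 m above the base.
Overturning moment M_o = P_a × H/3 = 47.37 × 1.400 = 66.32.
Resisting moment M_r = W × 1.35 = 217.7 × 1.35 = 293.9.
FS_overturning = M_r/M_o = 293.9/66.32 = 4.431.

4.43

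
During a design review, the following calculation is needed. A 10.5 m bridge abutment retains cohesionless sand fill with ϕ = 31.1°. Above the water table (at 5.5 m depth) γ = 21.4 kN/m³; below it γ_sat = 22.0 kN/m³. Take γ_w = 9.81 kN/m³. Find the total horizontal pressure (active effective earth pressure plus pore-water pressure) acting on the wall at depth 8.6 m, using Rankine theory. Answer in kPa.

80.0 kPa

K_a = (1 − sin φ)/(1 + sin φ) = 0.3188.
γ' = 22.0 − 9.81 = 12.19 kN/m³.
Effective vertical stress at 8.6 m: σ'_v = 21.4×5.5 + 12.19×3.10 = 155.5 kPa.
σ'_h = K_a σ'_v = 0.3188 × 155.5 = 49.57 kPa; u = γ_w × 3.10 = 30.41 kPa.
Total σ_h = 49.57 + 30.41 = 79.98 kPa.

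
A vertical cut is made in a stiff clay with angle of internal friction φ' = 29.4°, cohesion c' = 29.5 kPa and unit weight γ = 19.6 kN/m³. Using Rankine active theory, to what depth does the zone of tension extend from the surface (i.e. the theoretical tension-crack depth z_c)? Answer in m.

5.15 m

K_a = tan²(45° − 29.4°/2) = 0.3415; √K_a = 0.5844.
The active pressure is zero where K_a γ z = 2c√K_a, so z_c = 2c/(γ√K_a) = 2×29.5/(19.6×0.5844) = 5.151 m.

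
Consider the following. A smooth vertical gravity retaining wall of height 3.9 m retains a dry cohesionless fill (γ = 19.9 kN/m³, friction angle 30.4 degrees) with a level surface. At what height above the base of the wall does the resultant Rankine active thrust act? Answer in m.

K_a = 0.3280.
The pressure distribution is triangular, so the resultant acts at H/3 above the base = 3.9/3 = 1.300 m.

1.30 m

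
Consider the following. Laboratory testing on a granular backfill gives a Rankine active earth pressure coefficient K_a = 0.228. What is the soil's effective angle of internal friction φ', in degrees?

K_a = tan²(45° − φ/2) ⇒ 45° − φ/2 = arctan(√0.228) = 25.52°.
φ = 2(45° − 25.52°) = 38.95°.

39.0°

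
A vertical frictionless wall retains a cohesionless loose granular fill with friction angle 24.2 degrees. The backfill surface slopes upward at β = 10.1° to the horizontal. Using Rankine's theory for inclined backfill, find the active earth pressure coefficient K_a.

K_a = cos β · (cos β − √(cos²β − cos²φ)) / (cos β + √(cos²β − cos²φ)).
cos β = 0.9845, cos φ = 0.9121, √(cos²β − cos²φ) = 0.3705.
K_a = 0.9845 × (0.9845 − 0.3705)/(0.9845 + 0.3705) = 0.4461.

0.446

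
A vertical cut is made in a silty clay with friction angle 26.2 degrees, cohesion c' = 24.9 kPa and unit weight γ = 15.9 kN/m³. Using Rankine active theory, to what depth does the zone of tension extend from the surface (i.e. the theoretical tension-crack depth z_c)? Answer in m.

K_a = tan²(45° − 26.2°/2) = 0.3874; √K_a = 0.6224.
The active pressure is zero where K_a γ z = 2c√K_a, so z_c = 2c/(γ√K_a) = 2×24.9/(15.9×0.6224) = 5.032 m.

5.03 m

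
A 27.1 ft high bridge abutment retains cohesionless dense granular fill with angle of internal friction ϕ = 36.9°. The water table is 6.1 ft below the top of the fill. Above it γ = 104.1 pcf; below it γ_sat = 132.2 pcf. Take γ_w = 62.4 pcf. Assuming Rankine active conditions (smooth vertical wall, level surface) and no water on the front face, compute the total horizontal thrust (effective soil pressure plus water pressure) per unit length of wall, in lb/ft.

21400 lb/ft

K_a = tan²(45° − φ/2) = 0.2497.
γ' = 132.2 − 62.4 = 69.80 pcf. Depth below WT = 21.0 ft.
σ'_h at WT = K_a γ d_w = 158.5 psf; at base = 158.5 + K_a γ' × 21.0 = 524.5 psf.
P₁ (0–6.1 ft) = ½×158.5×6.1 = 483.6. P₂ (6.1–27.1 ft) = ½(158.5+524.5)×21.0 = 7172.
P_w = ½ γ_w h₂² = 0.5×62.4×21.0² = 13760. Total = 483.6+7172+13760 = 21410 lb/ft.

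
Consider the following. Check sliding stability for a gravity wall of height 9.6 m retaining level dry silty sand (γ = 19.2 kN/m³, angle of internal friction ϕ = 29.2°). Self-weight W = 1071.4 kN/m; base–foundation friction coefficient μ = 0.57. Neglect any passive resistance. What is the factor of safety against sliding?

K_a = tan²(45° − 29.2°/2) = 0.3442.
P_a = ½K_aγH² = 0.5×0.3442×19.2×9.6² = 304.5 kN/m, acting at H/3 = 3.200 m above the base.
FS_sliding = μW / P_a = 0.57×1071.4 / 304.5 = 2.005.

2.01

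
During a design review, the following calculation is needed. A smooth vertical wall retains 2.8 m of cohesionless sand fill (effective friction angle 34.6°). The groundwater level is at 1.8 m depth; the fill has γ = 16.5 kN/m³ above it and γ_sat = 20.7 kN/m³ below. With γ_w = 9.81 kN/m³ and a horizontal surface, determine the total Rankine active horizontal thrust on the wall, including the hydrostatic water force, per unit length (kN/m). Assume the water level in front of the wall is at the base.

K_a = tan²(45° − φ/2) = 0.2756.
γ' = 20.7 − 9.81 = 10.89 kN/m³. Depth below WT = 1.0 m.
σ'_h at WT = K_a γ d_w = 8.186 kPa; at base = 8.186 + K_a γ' × 1.0 = 11.19 kPa.
P₁ (0–1.8 m) = ½×8.186×1.8 = 7.368. P₂ (1.8–2.8 m) = ½(8.186+11.19)×1.0 = 9.687.
P_w = ½ γ_w h₂² = 0.5×9.81×1.0² = 4.905. Total = 7.368+9.687+4.905 = 21.96 kN/m.

22.0 kN/m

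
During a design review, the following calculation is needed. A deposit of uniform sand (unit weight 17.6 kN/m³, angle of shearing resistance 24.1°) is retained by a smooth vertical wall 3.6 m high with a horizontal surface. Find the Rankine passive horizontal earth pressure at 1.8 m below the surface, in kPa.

75.4 kPa

K_p = (1 + sin φ)/(1 − sin φ) = 2.380.
σ_h = K_p γ z = 2.380 × 17.6 × 1.8 = 75.41 kPa.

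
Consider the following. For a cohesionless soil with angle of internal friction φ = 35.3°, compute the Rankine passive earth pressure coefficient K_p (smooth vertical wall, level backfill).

K_p = (1 + sin φ)/(1 − sin φ) = tan²(45° + 35.3°/2) = 3.738.

3.74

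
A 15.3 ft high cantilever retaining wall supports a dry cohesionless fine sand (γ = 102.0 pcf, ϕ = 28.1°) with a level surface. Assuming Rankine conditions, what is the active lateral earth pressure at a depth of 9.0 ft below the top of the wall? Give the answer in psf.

330 psf

K_a = (1 − sin φ)/(1 + sin φ) = 0.3596.
σ_h = K_a γ z = 0.3596 × 102.0 × 9.0 = 330.1 psf.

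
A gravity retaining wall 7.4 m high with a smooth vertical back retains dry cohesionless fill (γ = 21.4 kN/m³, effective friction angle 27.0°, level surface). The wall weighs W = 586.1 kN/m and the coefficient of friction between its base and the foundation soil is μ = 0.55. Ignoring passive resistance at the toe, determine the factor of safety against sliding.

K_a = tan²(45° − 27.0°/2) = 0.3755.
P_a = ½K_aγH² = 0.5×0.3755×21.4×7.4² = 220.0 kN/m, acting at H/3 = 2.467 m above the base.
FS_sliding = μW / P_a = 0.55×586.1 / 220.0 = 1.465.

1.47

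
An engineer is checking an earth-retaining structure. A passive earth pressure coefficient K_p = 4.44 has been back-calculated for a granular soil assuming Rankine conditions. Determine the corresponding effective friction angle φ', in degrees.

39.2°

K_p = (1+sin φ)/(1−sin φ) ⇒ sin φ = (K_p − 1)/(K_p + 1) = 0.6324.
φ = arcsin(0.6324) = 39.22°.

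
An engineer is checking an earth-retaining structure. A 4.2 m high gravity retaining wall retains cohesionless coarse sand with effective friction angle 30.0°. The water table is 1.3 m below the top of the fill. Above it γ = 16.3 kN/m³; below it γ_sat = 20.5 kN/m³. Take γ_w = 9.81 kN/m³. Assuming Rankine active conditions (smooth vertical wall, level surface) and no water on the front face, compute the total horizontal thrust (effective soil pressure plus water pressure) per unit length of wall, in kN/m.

81.3 kN/m

K_a = tan²(45° − φ/2) = 0.3333.
γ' = 20.5 − 9.81 = 10.69 kN/m³. Depth below WT = 2.9 m.
σ'_h at WT = K_a γ d_w = 7.063 kPa; at base = 7.063 + K_a γ' × 2.9 = 17.40 kPa.
P₁ (0–1.3 m) = ½×7.063×1.3 = 4.591. P₂ (1.3–4.2 m) = ½(7.063+17.40)×2.9 = 35.47.
P_w = ½ γ_w h₂² = 0.5×9.81×2.9² = 41.25. Total = 4.591+35.47+41.25 = 81.31 kN/m.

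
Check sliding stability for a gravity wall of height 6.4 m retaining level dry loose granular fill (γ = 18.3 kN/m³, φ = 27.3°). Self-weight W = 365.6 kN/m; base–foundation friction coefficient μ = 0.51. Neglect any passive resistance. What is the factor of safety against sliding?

1.34

K_a = tan²(45° − 27.3°/2) = 0.3711.
P_a = ½K_aγH² = 0.5×0.3711×18.3×6.4² = 139.1 kN/m, acting at H/3 = 2.133 m above the base.
FS_sliding = μW / P_a = 0.51×365.6 / 139.1 = 1.341.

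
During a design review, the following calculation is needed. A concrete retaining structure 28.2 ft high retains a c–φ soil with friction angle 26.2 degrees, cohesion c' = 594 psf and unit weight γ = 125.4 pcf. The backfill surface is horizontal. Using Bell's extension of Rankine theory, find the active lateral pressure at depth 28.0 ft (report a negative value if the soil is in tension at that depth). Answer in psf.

K_a = (1 − sin φ)/(1 + sin φ) = 0.3874.
σ_a = K_a γ z − 2c√K_a = 0.3874×125.4×28.0 − 2×594×0.6224 = 620.9 psf.

621 psf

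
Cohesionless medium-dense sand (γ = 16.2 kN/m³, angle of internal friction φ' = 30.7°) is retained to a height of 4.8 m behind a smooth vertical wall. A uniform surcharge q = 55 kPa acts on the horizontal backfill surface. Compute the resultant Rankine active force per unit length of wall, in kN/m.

146 kN/m

K_a = tan²(45° − φ/2) = 0.3240.
Soil triangle: ½ K_a γ H² = 0.5×0.3240×16.2×4.8² = 60.47 kN/m.
Surcharge rectangle: K_a q H = 0.3240×55×4.8 = 85.54 kN/m.
Total = 60.47 + 85.54 = 146.0 kN/m.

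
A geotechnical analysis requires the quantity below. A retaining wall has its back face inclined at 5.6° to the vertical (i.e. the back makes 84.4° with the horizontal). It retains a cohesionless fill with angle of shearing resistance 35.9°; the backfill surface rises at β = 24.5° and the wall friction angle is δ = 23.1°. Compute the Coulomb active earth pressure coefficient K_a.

K_a = sin²(α+φ) / [sin²α · sin(α−δ) · (1 + √{sin(φ+δ)sin(φ−β) / (sin(α−δ)sin(α+β))})²].
With α = 84.4°, φ = 35.9°, δ = 23.1°, β = 24.5°: K_a = 0.4071.

0.407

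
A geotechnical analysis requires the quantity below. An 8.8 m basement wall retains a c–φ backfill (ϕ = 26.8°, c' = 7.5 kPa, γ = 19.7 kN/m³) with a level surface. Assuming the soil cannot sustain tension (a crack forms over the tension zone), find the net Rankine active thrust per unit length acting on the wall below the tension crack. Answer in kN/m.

213 kN/m

K_a = 0.3785; √K_a = 0.6152.
Tension-crack depth z_c = 2c/(γ√K_a) = 2×7.5/(19.7×0.6152) = 1.238 m.
σ_a at base = K_a γ H − 2c√K_a = 0.3785×19.7×8.8 − 2×7.5×0.6152 = 56.38 kPa.
P_a = ½ × 56.38 × (H − z_c) = 0.5×56.38×7.562 = 213.2 kN/m.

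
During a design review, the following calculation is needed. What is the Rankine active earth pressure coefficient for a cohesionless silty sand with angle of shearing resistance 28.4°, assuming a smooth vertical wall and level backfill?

0.355

K_a = (1 − sin φ)/(1 + sin φ) = (1 − sin 28.4°)/(1 + sin 28.4°) = 0.3554.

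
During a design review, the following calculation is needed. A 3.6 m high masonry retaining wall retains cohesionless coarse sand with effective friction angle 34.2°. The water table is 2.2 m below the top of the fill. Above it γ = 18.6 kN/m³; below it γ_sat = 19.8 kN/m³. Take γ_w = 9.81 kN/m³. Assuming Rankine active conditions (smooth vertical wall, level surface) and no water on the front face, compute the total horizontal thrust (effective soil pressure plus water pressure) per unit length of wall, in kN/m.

41.0 kN/m

K_a = tan²(45° − φ/2) = 0.2803.
γ' = 19.8 − 9.81 = 9.990 kN/m³. Depth below WT = 1.4 m.
σ'_h at WT = K_a γ d_w = 11.47 kPa; at base = 11.47 + K_a γ' × 1.4 = 15.39 kPa.
P₁ (0–2.2 m) = ½×11.47×2.2 = 12.62. P₂ (2.2–3.6 m) = ½(11.47+15.39)×1.4 = 18.80.
P_w = ½ γ_w h₂² = 0.5×9.81×1.4² = 9.614. Total = 12.62+18.80+9.614 = 41.04 kN/m.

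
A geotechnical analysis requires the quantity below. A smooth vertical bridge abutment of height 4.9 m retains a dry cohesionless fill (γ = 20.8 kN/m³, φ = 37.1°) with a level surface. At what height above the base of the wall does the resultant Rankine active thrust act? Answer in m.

1.63 m

K_a = 0.2475.
The pressure distribution is triangular, so the resultant acts at H/3 above the base = 4.9/3 = 1.633 m.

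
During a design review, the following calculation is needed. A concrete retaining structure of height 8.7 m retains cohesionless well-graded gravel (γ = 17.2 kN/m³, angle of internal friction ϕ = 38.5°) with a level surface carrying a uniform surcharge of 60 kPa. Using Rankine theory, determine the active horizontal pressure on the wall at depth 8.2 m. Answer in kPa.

46.8 kPa

K_a = (1 − sin φ)/(1 + sin φ) = 0.2327.
σ_v = γz + q = 17.2 × 8.2 + 60 = 201.0 kPa.
σ_h = K_a σ_v = 0.2327 × 201.0 = 46.77 kPa.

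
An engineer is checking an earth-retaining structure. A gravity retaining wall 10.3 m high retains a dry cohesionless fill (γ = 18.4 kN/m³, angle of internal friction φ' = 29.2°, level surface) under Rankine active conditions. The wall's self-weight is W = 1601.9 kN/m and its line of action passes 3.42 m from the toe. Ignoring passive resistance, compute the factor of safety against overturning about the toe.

K_a = tan²(45° − 29.2°/2) = 0.3442.
P_a = ½K_aγH² = 0.5×0.3442×18.4×10.3² = 336.0 kN/m, acting at H/3 = 3.433 m above the base.
Overturning moment M_o = P_a × H/3 = 336.0 × 3.433 = 1153.
Resisting moment M_r = W × 3.42 = 1601.9 × 3.42 = 5478.
FS_overturning = M_r/M_o = 5478/1153 = 4.750.

4.75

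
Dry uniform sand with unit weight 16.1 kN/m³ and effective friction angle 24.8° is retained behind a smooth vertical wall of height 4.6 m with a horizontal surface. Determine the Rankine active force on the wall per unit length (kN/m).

69.7 kN/m

K_a = tan²(45° − φ/2) = 0.4090.
P_a = ½ K_a γ H² = 0.5 × 0.4090 × 16.1 × 4.6² = 69.67 kN/m.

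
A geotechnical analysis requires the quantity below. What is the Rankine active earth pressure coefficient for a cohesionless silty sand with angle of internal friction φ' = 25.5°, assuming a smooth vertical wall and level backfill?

0.398

K_a = (1 − sin φ)/(1 + sin φ) = (1 − sin 25.5°)/(1 + sin 25.5°) = 0.3981.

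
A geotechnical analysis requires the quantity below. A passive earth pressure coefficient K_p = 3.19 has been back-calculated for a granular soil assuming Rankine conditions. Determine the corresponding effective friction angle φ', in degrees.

K_p = (1+sin φ)/(1−sin φ) ⇒ sin φ = (K_p − 1)/(K_p + 1) = 0.5227.
φ = arcsin(0.5227) = 31.51°.

31.5°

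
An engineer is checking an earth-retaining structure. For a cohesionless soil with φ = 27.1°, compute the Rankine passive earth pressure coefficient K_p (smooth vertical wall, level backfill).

2.67

K_p = (1 + sin φ)/(1 − sin φ) = tan²(45° + 27.1°/2) = 2.673.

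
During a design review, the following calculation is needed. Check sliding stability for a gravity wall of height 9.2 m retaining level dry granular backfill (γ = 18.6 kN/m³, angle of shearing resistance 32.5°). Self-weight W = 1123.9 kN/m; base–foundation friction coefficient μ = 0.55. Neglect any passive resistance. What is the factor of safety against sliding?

2.61

K_a = tan²(45° − 32.5°/2) = 0.3010.
P_a = ½K_aγH² = 0.5×0.3010×18.6×9.2² = 236.9 kN/m, acting at H/3 = 3.067 m above the base.
FS_sliding = μW / P_a = 0.55×1123.9 / 236.9 = 2.609.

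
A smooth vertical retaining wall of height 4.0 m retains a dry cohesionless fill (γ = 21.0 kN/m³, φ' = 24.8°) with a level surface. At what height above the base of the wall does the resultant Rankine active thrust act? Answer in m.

K_a = 0.4090.
The pressure distribution is triangular, so the resultant acts at H/3 above the base = 4.0/3 = 1.333 m.

1.33 m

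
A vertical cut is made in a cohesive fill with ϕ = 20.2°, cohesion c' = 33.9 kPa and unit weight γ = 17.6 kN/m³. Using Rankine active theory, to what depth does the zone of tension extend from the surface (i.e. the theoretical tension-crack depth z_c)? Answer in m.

K_a = tan²(45° − 20.2°/2) = 0.4867; √K_a = 0.6976.
The active pressure is zero where K_a γ z = 2c√K_a, so z_c = 2c/(γ√K_a) = 2×33.9/(17.6×0.6976) = 5.522 m.

5.52 m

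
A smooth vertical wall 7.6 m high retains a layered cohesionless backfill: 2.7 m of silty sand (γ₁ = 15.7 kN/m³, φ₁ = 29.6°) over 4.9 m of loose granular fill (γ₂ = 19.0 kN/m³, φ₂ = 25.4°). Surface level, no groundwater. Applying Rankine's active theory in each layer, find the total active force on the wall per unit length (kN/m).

K_a1 = tan²(45°−29.6°/2) = 0.3387; K_a2 = tan²(45°−25.4°/2) = 0.3996.
Layer 1: σ at base = K_a1 γ₁ h₁ = 14.36 kPa; P₁ = ½×14.36×2.7 = 19.38.
Layer 2: σ_v at top = γ₁h₁ = 42.39; σ_h top = K_a2×42.39 = 16.94; σ_h base = K_a2×(42.39+19.0×4.9) = 54.15.
P₂ = ½(16.94+54.15)×4.9 = 174.2. Total P_a = 19.38+174.2 = 193.6 kN/m.

194 kN/m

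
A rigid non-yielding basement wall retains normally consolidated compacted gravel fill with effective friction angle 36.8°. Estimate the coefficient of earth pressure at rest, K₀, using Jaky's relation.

K₀ = 1 − sin φ' = 1 − sin 36.8° = 0.4010.

0.401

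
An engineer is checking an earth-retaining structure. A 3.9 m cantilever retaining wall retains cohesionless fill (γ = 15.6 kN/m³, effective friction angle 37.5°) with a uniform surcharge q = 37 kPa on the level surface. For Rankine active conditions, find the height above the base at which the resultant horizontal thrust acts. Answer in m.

1.66 m

K_a = 0.2432.
Triangular part P₁ = ½K_aγH² = 28.85 at H/3 = 1.300 m; rectangular part P₂ = K_a q H = 35.09 at H/2 = 1.950 m.
ȳ = (P₁·1.300 + P₂·1.950)/(P₁+P₂) = 1.657 m.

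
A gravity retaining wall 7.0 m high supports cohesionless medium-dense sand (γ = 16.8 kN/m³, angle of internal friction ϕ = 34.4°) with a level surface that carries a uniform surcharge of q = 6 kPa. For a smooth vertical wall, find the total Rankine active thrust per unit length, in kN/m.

K_a = tan²(45° − φ/2) = 0.2780.
Soil triangle: ½ K_a γ H² = 0.5×0.2780×16.8×7.0² = 114.4 kN/m.
Surcharge rectangle: K_a q H = 0.2780×6×7.0 = 11.68 kN/m.
Total = 114.4 + 11.68 = 126.1 kN/m.

126 kN/m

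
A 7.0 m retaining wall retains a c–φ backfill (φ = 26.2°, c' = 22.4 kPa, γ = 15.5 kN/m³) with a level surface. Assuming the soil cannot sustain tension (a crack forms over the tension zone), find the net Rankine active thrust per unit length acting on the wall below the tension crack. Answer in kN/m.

K_a = 0.3874; √K_a = 0.6224.
Tension-crack depth z_c = 2c/(γ√K_a) = 2×22.4/(15.5×0.6224) = 4.643 m.
σ_a at base = K_a γ H − 2c√K_a = 0.3874×15.5×7.0 − 2×22.4×0.6224 = 14.15 kPa.
P_a = ½ × 14.15 × (H − z_c) = 0.5×14.15×2.357 = 16.67 kN/m.

16.7 kN/m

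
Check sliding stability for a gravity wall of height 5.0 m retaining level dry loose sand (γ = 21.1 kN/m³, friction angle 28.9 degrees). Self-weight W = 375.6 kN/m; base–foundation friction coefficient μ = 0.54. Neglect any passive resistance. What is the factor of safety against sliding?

K_a = tan²(45° − 28.9°/2) = 0.3484.
P_a = ½K_aγH² = 0.5×0.3484×21.1×5.0² = 91.88 kN/m, acting at H/3 = 1.667 m above the base.
FS_sliding = μW / P_a = 0.54×375.6 / 91.88 = 2.207.

2.21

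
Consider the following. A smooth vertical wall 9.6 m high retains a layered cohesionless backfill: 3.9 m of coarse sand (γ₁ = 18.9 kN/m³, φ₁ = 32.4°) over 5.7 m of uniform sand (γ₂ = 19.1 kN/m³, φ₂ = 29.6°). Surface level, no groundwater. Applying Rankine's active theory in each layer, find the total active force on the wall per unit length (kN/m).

291 kN/m

K_a1 = tan²(45°−32.4°/2) = 0.3022; K_a2 = tan²(45°−29.6°/2) = 0.3387.
Layer 1: σ at base = K_a1 γ₁ h₁ = 22.28 kPa; P₁ = ½×22.28×3.9 = 43.44.
Layer 2: σ_v at top = γ₁h₁ = 73.71; σ_h top = K_a2×73.71 = 24.97; σ_h base = K_a2×(73.71+19.1×5.7) = 61.85.
P₂ = ½(24.97+61.85)×5.7 = 247.4. Total P_a = 43.44+247.4 = 290.9 kN/m.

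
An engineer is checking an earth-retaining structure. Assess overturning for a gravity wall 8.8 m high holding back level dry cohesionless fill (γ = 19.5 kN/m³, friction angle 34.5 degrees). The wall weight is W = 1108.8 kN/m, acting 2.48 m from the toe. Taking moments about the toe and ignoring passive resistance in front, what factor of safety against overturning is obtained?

K_a = tan²(45° − 34.5°/2) = 0.2768.
P_a = ½K_aγH² = 0.5×0.2768×19.5×8.8² = 209.0 kN/m, acting at H/3 = 2.933 m above the base.
Overturning moment M_o = P_a × H/3 = 209.0 × 2.933 = 613.1.
Resisting moment M_r = W × 2.48 = 1108.8 × 2.48 = 2750.
FS_overturning = M_r/M_o = 2750/613.1 = 4.485.

4.49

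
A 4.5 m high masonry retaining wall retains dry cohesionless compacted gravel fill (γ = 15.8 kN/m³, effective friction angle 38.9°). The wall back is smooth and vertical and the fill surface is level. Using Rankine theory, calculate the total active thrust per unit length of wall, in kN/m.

36.6 kN/m

K_a = tan²(45° − φ/2) = 0.2285.
P_a = ½ K_a γ H² = 0.5 × 0.2285 × 15.8 × 4.5² = 36.56 kN/m.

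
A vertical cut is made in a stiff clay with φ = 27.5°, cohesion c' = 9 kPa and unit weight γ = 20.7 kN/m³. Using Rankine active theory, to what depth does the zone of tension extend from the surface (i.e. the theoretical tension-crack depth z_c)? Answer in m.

1.43 m

K_a = tan²(45° − 27.5°/2) = 0.3682; √K_a = 0.6068.
The active pressure is zero where K_a γ z = 2c√K_a, so z_c = 2c/(γ√K_a) = 2×9/(20.7×0.6068) = 1.433 m.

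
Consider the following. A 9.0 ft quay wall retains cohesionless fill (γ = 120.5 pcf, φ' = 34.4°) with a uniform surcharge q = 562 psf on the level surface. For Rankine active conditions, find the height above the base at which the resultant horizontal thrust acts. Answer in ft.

3.76 ft

K_a = 0.2780.
Triangular part P₁ = ½K_aγH² = 1357 at H/3 = 3.000 ft; rectangular part P₂ = K_a q H = 1406 at H/2 = 4.500 ft.
ȳ = (P₁·3.000 + P₂·4.500)/(P₁+P₂) = 3.763 ft.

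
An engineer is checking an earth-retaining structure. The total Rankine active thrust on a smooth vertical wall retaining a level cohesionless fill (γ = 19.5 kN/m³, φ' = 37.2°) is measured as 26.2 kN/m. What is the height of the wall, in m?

K_a = 0.2464. P_a = ½ K_a γ H² ⇒ H = √(2P_a/(K_a γ)).
H = √(2×26.2/(0.2464×19.5)) = 3.302 m.

3.30 m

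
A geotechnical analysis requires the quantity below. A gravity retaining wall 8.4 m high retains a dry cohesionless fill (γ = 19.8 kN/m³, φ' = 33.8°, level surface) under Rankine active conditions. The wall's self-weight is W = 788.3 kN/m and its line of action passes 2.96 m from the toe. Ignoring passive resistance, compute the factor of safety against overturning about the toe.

K_a = tan²(45° − 33.8°/2) = 0.2851.
P_a = ½K_aγH² = 0.5×0.2851×19.8×8.4² = 199.2 kN/m, acting at H/3 = 2.800 m above the base.
Overturning moment M_o = P_a × H/3 = 199.2 × 2.800 = 557.6.
Resisting moment M_r = W × 2.96 = 788.3 × 2.96 = 2333.
FS_overturning = M_r/M_o = 2333/557.6 = 4.184.

4.18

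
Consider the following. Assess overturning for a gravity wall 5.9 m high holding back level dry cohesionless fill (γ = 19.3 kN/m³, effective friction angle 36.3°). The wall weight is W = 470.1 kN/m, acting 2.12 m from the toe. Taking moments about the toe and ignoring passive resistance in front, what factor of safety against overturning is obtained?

5.89

K_a = tan²(45° − 36.3°/2) = 0.2563.
P_a = ½K_aγH² = 0.5×0.2563×19.3×5.9² = 86.09 kN/m, acting at H/3 = 1.967 m above the base.
Overturning moment M_o = P_a × H/3 = 86.09 × 1.967 = 169.3.
Resisting moment M_r = W × 2.12 = 470.1 × 2.12 = 996.6.
FS_overturning = M_r/M_o = 996.6/169.3 = 5.887.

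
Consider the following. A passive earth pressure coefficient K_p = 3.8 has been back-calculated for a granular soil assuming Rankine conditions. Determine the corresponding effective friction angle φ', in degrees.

35.7°

K_p = (1+sin φ)/(1−sin φ) ⇒ sin φ = (K_p − 1)/(K_p + 1) = 0.5833.
φ = arcsin(0.5833) = 35.69°.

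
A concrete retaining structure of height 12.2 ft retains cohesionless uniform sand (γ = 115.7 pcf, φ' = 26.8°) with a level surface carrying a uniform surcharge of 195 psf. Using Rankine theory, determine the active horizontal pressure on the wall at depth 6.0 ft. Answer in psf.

337 psf

K_a = (1 − sin φ)/(1 + sin φ) = 0.3785.
σ_v = γz + q = 115.7 × 6.0 + 195 = 889.2 psf.
σ_h = K_a σ_v = 0.3785 × 889.2 = 336.5 psf.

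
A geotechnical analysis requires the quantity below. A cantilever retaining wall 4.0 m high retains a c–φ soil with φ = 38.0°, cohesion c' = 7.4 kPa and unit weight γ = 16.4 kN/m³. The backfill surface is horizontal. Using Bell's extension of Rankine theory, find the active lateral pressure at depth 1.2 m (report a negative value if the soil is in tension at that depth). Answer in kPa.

-2.54 kPa

K_a = (1 − sin φ)/(1 + sin φ) = 0.2379.
σ_a = K_a γ z − 2c√K_a = 0.2379×16.4×1.2 − 2×7.4×0.4877 = -2.537 kPa.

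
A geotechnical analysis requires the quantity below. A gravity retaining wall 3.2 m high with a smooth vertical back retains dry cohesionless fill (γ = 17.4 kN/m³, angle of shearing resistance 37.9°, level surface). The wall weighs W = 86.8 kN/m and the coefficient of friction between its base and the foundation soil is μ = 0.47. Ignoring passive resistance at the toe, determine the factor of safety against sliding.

K_a = tan²(45° − 37.9°/2) = 0.2389.
P_a = ½K_aγH² = 0.5×0.2389×17.4×3.2² = 21.29 kN/m, acting at H/3 = 1.067 m above the base.
FS_sliding = μW / P_a = 0.47×86.8 / 21.29 = 1.917.

1.92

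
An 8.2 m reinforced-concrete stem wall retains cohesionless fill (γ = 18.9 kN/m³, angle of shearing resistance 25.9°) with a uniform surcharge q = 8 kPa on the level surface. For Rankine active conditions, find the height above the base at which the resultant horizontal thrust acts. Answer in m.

K_a = 0.3920.
Triangular part P₁ = ½K_aγH² = 249.1 at H/3 = 2.733 m; rectangular part P₂ = K_a q H = 25.71 at H/2 = 4.100 m.
ȳ = (P₁·2.733 + P₂·4.100)/(P₁+P₂) = 2.861 m.

2.86 m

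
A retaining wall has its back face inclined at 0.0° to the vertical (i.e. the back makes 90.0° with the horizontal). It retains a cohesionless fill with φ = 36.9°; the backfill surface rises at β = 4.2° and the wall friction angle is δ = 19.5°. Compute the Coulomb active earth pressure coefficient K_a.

0.237

K_a = sin²(α+φ) / [sin²α · sin(α−δ) · (1 + √{sin(φ+δ)sin(φ−β) / (sin(α−δ)sin(α+β))})²].
With α = 90.0°, φ = 36.9°, δ = 19.5°, β = 4.2°: K_a = 0.2370.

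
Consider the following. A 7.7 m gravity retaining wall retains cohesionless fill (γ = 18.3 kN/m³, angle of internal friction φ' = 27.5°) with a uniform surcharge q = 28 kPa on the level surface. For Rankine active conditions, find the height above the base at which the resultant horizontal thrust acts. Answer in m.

2.93 m

K_a = 0.3682.
Triangular part P₁ = ½K_aγH² = 199.8 at H/3 = 2.567 m; rectangular part P₂ = K_a q H = 79.39 at H/2 = 3.850 m.
ȳ = (P₁·2.567 + P₂·3.850)/(P₁+P₂) = 2.932 m.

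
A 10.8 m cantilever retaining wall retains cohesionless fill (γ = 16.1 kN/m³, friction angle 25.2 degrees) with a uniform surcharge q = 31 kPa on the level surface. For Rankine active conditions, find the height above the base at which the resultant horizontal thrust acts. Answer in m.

4.07 m

K_a = 0.4027.
Triangular part P₁ = ½K_aγH² = 378.2 at H/3 = 3.600 m; rectangular part P₂ = K_a q H = 134.8 at H/2 = 5.400 m.
ȳ = (P₁·3.600 + P₂·5.400)/(P₁+P₂) = 4.073 m.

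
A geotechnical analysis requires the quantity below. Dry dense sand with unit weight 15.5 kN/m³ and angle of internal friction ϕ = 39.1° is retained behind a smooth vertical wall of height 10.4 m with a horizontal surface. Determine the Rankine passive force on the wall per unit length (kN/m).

3700 kN/m

K_p = tan²(45° + φ/2) = 4.415.
P_p = ½ K_p γ H² = 0.5 × 4.415 × 15.5 × 10.4² = 3701 kN/m.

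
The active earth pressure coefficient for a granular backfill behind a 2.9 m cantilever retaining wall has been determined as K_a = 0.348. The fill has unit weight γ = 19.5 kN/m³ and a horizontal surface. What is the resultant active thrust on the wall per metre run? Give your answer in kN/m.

P = ½ K_a γ H² = 0.5 × 0.348 × 19.5 × 2.9² = 28.54 kN/m.

28.5 kN/m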